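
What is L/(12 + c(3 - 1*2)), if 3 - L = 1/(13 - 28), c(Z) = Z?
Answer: 46/195 ≈ 0.23590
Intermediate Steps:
L = 46/15 (L = 3 - 1/(13 - 28) = 3 - 1/(-15) = 3 - 1*(-1/15) = 3 + 1/15 = 46/15 ≈ 3.0667)
L/(12 + c(3 - 1*2)) = 46/(15*(12 + (3 - 1*2))) = 46/(15*(12 + (3 - 2))) = 46/(15*(12 + 1)) = (46/15)/13 = (46/15)*(1/13) = 46/195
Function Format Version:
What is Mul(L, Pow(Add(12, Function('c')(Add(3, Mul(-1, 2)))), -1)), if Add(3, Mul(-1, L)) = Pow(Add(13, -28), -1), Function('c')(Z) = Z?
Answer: Rational(46, 195) ≈ 0.23590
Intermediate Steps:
L = Rational(46, 15) (L = Add(3, Mul(-1, Pow(Add(13, -28), -1))) = Add(3, Mul(-1, Pow(-15, -1))) = Add(3, Mul(-1, Rational(-1, 15))) = Add(3, Rational(1, 15)) = Rational(46, 15) ≈ 3.0667)
Mul(L, Pow(Add(12, Function('c')(Add(3, Mul(-1, 2)))), -1)) = Mul(Rational(46, 15), Pow(Add(12, Add(3, Mul(-1, 2))), -1)) = Mul(Rational(46, 15), Pow(Add(12, Add(3, -2)), -1)) = Mul(Rational(46, 15), Pow(Add(12, 1), -1)) = Mul(Rational(46, 15), Pow(13, -1)) = Mul(Rational(46, 15), Rational(1, 13)) = Rational(46, 195)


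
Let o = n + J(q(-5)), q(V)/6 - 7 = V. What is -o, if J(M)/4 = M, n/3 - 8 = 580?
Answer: -1812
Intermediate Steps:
n = 1764 (n = 24 + 3*580 = 24 + 1740 = 1764)
q(V) = 42 + 6*V
J(M) = 4*M
o = 1812 (o = 1764 + 4*(42 + 6*(-5)) = 1764 + 4*(42 - 30) = 1764 + 4*12 = 1764 + 48 = 1812)
-o = -1*1812 = -1812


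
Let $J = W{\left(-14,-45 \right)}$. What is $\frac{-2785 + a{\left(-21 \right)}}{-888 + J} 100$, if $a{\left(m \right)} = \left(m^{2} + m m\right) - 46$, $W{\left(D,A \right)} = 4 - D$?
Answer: $\frac{19490}{87} \approx 224.02$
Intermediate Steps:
$J = 18$ ($J = 4 - -14 = 4 + 14 = 18$)
$a{\left(m \right)} = -46 + 2 m^{2}$ ($a{\left(m \right)} = \left(m^{2} + m^{2}\right) - 46 = 2 m^{2} - 46 = -46 + 2 m^{2}$)
$\frac{-2785 + a{\left(-21 \right)}}{-888 + J} 100 = \frac{-2785 - \left(46 - 2 \left(-21\right)^{2}\right)}{-888 + 18} \cdot 100 = \frac{-2785 + \left(-46 + 2 \cdot 441\right)}{-870} \cdot 100 = \left(-2785 + \left(-46 + 882\right)\right) \left(- \frac{1}{870}\right) 100 = \left(-2785 + 836\right) \left(- \frac{1}{870}\right) 100 = \left(-1949\right) \left(- \frac{1}{870}\right) 100 = \frac{1949}{870} \cdot 100 = \frac{19490}{87}$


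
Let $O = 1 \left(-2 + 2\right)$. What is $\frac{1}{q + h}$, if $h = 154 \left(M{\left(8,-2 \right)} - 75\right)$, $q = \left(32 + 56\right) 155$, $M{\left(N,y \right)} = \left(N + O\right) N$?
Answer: $\frac{1}{11946} \approx 8.371 \cdot 10^{-5}$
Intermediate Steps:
$O = 0$ ($O = 1 \cdot 0 = 0$)
$M{\left(N,y \right)} = N^{2}$ ($M{\left(N,y \right)} = \left(N + 0\right) N = N N = N^{2}$)
$q = 13640$ ($q = 88 \cdot 155 = 13640$)
$h = -1694$ ($h = 154 \left(8^{2} - 75\right) = 154 \left(64 - 75\right) = 154 \left(-11\right) = -1694$)
$\frac{1}{q + h} = \frac{1}{13640 - 1694} = \frac{1}{11946}$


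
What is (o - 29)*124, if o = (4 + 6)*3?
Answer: 124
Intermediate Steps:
o = 30 (o = 10*3 = 30)
(o - 29)*124 = (30 - 29)*124 = 1*124 = 124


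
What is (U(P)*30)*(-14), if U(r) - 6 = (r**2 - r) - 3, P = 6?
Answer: -13860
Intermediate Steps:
U(r) = 3 + r**2 - r (U(r) = 6 + ((r**2 - r) - 3) = 6 + (-3 + r**2 - r) = 3 + r**2 - r)
(U(P)*30)*(-14) = ((3 + 6**2 - 1*6)*30)*(-14) = ((3 + 36 - 6)*30)*(-14) = (33*30)*(-14) = 990*(-14) = -13860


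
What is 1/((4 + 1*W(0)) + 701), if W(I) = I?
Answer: 1/705 ≈ 0.0014184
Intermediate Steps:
1/((4 + 1*W(0)) + 701) = 1/((4 + 1*0) + 701) = 1/((4 + 0) + 701) = 1/(4 + 701) = 1/705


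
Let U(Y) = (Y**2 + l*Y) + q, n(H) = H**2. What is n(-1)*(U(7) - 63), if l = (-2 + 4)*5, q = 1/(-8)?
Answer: 447/8 ≈ 55.875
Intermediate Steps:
q = -1/8 ≈ -0.12500
l = 10 (l = 2*5 = 10)
U(Y) = -1/8 + Y**2 + 10*Y (U(Y) = (Y**2 + 10*Y) - 1/8 = -1/8 + Y**2 + 10*Y)
n(-1)*(U(7) - 63) = (-1)**2*((-1/8 + 7**2 + 10*7) - 63) = 1*((-1/8 + 49 + 70) - 63) = 1*(951/8 - 63) = 1*(447/8) = 447/8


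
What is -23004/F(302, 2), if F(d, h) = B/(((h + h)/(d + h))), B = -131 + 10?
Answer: 5751/2299 ≈ 2.5015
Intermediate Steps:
B = -121
F(d, h) = -121*(d + h)/(2*h) (F(d, h) = -121*(d + h)/(h + h) = -121*(d + h)/(2*h))
-23004/F(302, 2) = -23004*4/(121*(-1*302 - 1*2)) = -23004*4/(121*(-302 - 2)) = -23004/((121/2)*(1/2)*(-304)) = -23004/(-9196) = -23004*(-1/9196) = 5751/2299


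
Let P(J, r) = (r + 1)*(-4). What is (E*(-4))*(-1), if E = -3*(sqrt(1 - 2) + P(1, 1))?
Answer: 96 - 12*I ≈ 96.0 - 12.0*I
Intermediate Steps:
P(J, r) = -4 - 4*r (P(J, r) = (1 + r)*(-4) = -4 - 4*r)
E = 24 - 3*I (E = -3*(sqrt(1 - 2) + (-4 - 4*1)) = -3*(sqrt(-1) + (-4 - 4)) = -3*(I - 8) = -3*(-8 + I) = 24 - 3*I ≈ 24.0 - 3.0*I)
(E*(-4))*(-1) = ((24 - 3*I)*(-4))*(-1) = (-96 + 12*I)*(-1) = 96 - 12*I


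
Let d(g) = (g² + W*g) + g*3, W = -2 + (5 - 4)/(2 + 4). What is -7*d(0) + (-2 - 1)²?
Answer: 9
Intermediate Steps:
W = -11/6 (W = -2 + 1/6 = -2 + 1*(⅙) = -2 + ⅙ = -11/6 ≈ -1.8333)
d(g) = g² + 7*g/6 (d(g) = (g² - 11*g/6) + g*3 = (g² - 11*g/6) + 3*g = g² + 7*g/6)
-7*d(0) + (-2 - 1)² = -7*0*(7 + 6*0)/6 + (-2 - 1)² = -7*0*(7 + 0)/6 + (-3)² = -7*0*7/6 + 9 = -7*0 + 9 = 0 + 9 = 9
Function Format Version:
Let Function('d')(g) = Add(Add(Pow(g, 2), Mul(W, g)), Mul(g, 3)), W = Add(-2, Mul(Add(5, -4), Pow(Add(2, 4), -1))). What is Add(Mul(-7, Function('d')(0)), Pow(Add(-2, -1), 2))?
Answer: 9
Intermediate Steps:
W = Rational(-11, 6) (W = Add(-2, Mul(1, Pow(6, -1))) = Add(-2, Mul(1, Rational(1, 6))) = Add(-2, Rational(1, 6)) = Rational(-11, 6) ≈ -1.8333)
Function('d')(g) = Add(Pow(g, 2), Mul(Rational(7, 6), g)) (Function('d')(g) = Add(Add(Pow(g, 2), Mul(Rational(-11, 6), g)), Mul(g, 3)) = Add(Add(Pow(g, 2), Mul(Rational(-11, 6), g)), Mul(3, g)) = Add(Pow(g, 2), Mul(Rational(7, 6), g)))
Add(Mul(-7, Function('d')(0)), Pow(Add(-2, -1), 2)) = Add(Mul(-7, Mul(Rational(1, 6), 0, Add(7, Mul(6, 0)))), Pow(Add(-2, -1), 2)) = Add(Mul(-7, Mul(Rational(1, 6), 0, Add(7, 0))), Pow(-3, 2)) = Add(Mul(-7, Mul(Rational(1, 6), 0, 7)), 9) = Add(Mul(-7, 0), 9) = Add(0, 9) = 9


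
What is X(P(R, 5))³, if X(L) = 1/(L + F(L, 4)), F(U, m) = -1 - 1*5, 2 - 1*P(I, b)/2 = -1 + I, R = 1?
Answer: -⅛ ≈ -0.12500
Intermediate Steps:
P(I, b) = 6 - 2*I (P(I, b) = 4 - 2*(-1 + I) = 4 + (2 - 2*I) = 6 - 2*I)
F(U, m) = -6 (F(U, m) = -1 - 5 = -6)
X(L) = 1/(-6 + L) (X(L) = 1/(L - 6) = 1/(-6 + L))
X(P(R, 5))³ = (1/(-6 + (6 - 2*1)))³ = (1/(-6 + (6 - 2)))³ = (1/(-6 + 4))³ = (1/(-2))³ = (-½)³ = -⅛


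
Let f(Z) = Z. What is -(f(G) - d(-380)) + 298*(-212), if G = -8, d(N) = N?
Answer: -63548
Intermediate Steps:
-(f(G) - d(-380)) + 298*(-212) = -(-8 - 1*(-380)) + 298*(-212) = -(-8 + 380) - 63176 = -1*372 - 63176 = -372 - 63176 = -63548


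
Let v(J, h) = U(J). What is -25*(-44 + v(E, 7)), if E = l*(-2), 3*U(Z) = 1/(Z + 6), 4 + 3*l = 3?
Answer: 4395/4 ≈ 1098.8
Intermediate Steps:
l = -⅓ (l = -4/3 + (⅓)*3 = -4/3 + 1 = -⅓ ≈ -0.33333)
U(Z) = 1/(3*(6 + Z)) (U(Z) = 1/(3*(Z + 6)) = 1/(3*(6 + Z)))
E = ⅔ (E = -⅓*(-2) = ⅔ ≈ 0.66667)
v(J, h) = 1/(3*(6 + J))
-25*(-44 + v(E, 7)) = -25*(-44 + 1/(3*(6 + ⅔))) = -25*(-44 + 1/(3*(20/3))) = -25*(-44 + (⅓)*(3/20)) = -25*(-44 + 1/20) = -25*(-879/20) = 4395/4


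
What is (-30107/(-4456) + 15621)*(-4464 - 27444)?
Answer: -555496606491/1114 ≈ -4.9865e+8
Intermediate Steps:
(-30107/(-4456) + 15621)*(-4464 - 27444) = (-30107*(-1/4456) + 15621)*(-31908) = (30107/4456 + 15621)*(-31908) = (69637283/4456)*(-31908) = -555496606491/1114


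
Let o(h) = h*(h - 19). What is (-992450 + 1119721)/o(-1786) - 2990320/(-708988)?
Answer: 2432554476337/571396471310 ≈ 4.2572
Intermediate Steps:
o(h) = h*(-19 + h)
(-992450 + 1119721)/o(-1786) - 2990320/(-708988) = (-992450 + 1119721)/((-1786*(-19 - 1786))) - 2990320/(-708988) = 127271/((-1786*(-1805))) - 2990320*(-1/708988) = 127271/3223730 + 747580/177247 = 2432554476337/571396471310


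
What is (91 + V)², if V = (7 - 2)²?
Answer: 13456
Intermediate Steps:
V = 25 (V = 5² = 25)
(91 + V)² = (91 + 25)² = 116² = 13456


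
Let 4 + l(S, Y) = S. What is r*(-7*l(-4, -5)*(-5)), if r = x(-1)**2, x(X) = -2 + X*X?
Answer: -280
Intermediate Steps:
x(X) = -2 + X**2
l(S, Y) = -4 + S
r = 1 (r = (-2 + (-1)**2)**2 = (-2 + 1)**2 = (-1)**2 = 1)
r*(-7*l(-4, -5)*(-5)) = 1*(-7*(-4 - 4)*(-5)) = 1*(-7*(-8)*(-5)) = 1*(56*(-5)) = 1*(-280) = -280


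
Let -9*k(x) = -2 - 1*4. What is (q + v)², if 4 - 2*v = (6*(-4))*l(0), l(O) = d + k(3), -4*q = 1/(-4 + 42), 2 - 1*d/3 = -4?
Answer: 1179991201/23104 ≈ 51073.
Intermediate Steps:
k(x) = ⅔ (k(x) = -(-2 - 1*4)/9 = -(-2 - 4)/9 = -⅑*(-6) = ⅔)
d = 18 (d = 6 - 3*(-4) = 6 + 12 = 18)
q = -1/152 (q = -1/(4*(-4 + 42)) = -¼/38 = -¼*1/38 = -1/152 ≈ -0.0065789)
l(O) = 56/3 (l(O) = 18 + ⅔ = 56/3)
v = 226 (v = 2 - 6*(-4)*56/(2*3) = 2 - (-12)*56/3 = 2 - ½*(-448) = 2 + 224 = 226)
(q + v)² = (-1/152 + 226)² = (34351/152)² = 1179991201/23104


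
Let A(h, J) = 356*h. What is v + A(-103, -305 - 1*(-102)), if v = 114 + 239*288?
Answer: 32278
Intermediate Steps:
v = 68946 (v = 114 + 68832 = 68946)
v + A(-103, -305 - 1*(-102)) = 68946 + 356*(-103) = 68946 - 36668 = 32278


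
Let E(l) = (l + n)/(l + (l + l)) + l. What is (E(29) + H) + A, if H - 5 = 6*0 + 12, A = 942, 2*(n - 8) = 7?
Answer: 57331/58 ≈ 988.47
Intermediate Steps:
n = 23/2 (n = 8 + (1/2)*7 = 8 + 7/2 = 23/2 ≈ 11.500)
E(l) = l + (23/2 + l)/(3*l) (E(l) = (l + 23/2)/(l + (l + l)) + l = (23/2 + l)/(l + 2*l) + l = (23/2 + l)/((3*l)) + l = (23/2 + l)*(1/(3*l)) + l = (23/2 + l)/(3*l) + l = l + (23/2 + l)/(3*l))
H = 17 (H = 5 + (6*0 + 12) = 5 + (0 + 12) = 5 + 12 = 17)
(E(29) + H) + A = ((1/3 + 29 + (23/6)/29) + 17) + 942 = ((1/3 + 29 + (23/6)*(1/29)) + 17) + 942 = ((1/3 + 29 + 23/174) + 17) + 942 = (1709/58 + 17) + 942 = 2695/58 + 942 = 57331/58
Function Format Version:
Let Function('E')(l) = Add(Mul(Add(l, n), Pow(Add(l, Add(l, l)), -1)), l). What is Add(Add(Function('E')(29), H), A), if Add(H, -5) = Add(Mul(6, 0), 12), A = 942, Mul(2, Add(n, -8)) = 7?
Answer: Rational(57331, 58) ≈ 988.47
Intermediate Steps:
n = Rational(23, 2) (n = Add(8, Mul(Rational(1, 2), 7)) = Add(8, Rational(7, 2)) = Rational(23, 2) ≈ 11.500)
Function('E')(l) = Add(l, Mul(Rational(1, 3), Pow(l, -1), Add(Rational(23, 2), l))) (Function('E')(l) = Add(Mul(Add(l, Rational(23, 2)), Pow(Add(l, Add(l, l)), -1)), l) = Add(Mul(Add(Rational(23, 2), l), Pow(Add(l, Mul(2, l)), -1)), l) = Add(Mul(Add(Rational(23, 2), l), Pow(Mul(3, l), -1)), l) = Add(Mul(Add(Rational(23, 2), l), Mul(Rational(1, 3), Pow(l, -1))), l) = Add(Mul(Rational(1, 3), Pow(l, -1), Add(Rational(23, 2), l)), l) = Add(l, Mul(Rational(1, 3), Pow(l, -1), Add(Rational(23, 2), l))))
H = 17 (H = Add(5, Add(Mul(6, 0), 12)) = Add(5, Add(0, 12)) = Add(5, 12) = 17)
Add(Add(Function('E')(29), H), A) = Add(Add(Add(Rational(1, 3), 29, Mul(Rational(23, 6), Pow(29, -1))), 17), 942) = Add(Add(Add(Rational(1, 3), 29, Mul(Rational(23, 6), Rational(1, 29))), 17), 942) = Add(Add(Add(Rational(1, 3), 29, Rational(23, 174)), 17), 942) = Add(Add(Rational(1709, 58), 17), 942) = Add(Rational(2695, 58), 942) = Rational(57331, 58)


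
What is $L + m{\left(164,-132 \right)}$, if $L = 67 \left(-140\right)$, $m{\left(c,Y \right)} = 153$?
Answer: $-9227$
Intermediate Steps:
$L = -9380$
$L + m{\left(164,-132 \right)} = -9380 + 153 = -9227$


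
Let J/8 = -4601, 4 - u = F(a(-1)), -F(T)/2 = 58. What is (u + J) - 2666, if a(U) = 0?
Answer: -39354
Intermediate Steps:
F(T) = -116 (F(T) = -2*58 = -116)
u = 120 (u = 4 - 1*(-116) = 4 + 116 = 120)
J = -36808 (J = 8*(-4601) = -36808)
(u + J) - 2666 = (120 - 36808) - 2666 = -36688 - 2666 = -39354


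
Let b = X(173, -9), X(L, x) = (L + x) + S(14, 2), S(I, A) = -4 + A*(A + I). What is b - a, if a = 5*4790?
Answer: -23758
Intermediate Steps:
a = 23950
X(L, x) = 28 + L + x (X(L, x) = (L + x) + (-4 + 2**2 + 2*14) = (L + x) + (-4 + 4 + 28) = (L + x) + 28 = 28 + L + x)
b = 192 (b = 28 + 173 - 9 = 192)
b - a = 192 - 1*23950 = 192 - 23950 = -23758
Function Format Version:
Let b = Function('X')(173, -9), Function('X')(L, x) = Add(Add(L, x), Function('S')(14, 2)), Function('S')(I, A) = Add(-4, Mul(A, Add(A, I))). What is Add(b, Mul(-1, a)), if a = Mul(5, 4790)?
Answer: -23758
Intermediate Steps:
a = 23950
Function('X')(L, x) = Add(28, L, x) (Function('X')(L, x) = Add(Add(L, x), Add(-4, Pow(2, 2), Mul(2, 14))) = Add(Add(L, x), Add(-4, 4, 28)) = Add(Add(L, x), 28) = Add(28, L, x))
b = 192 (b = Add(28, 173, -9) = 192)
Add(b, Mul(-1, a)) = Add(192, Mul(-1, 23950)) = Add(192, -23950) = -23758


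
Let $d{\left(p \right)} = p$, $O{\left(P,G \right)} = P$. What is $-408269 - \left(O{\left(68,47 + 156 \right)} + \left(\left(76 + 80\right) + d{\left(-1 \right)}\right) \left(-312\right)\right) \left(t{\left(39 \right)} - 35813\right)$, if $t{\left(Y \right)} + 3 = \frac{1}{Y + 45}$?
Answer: $- \frac{36330713288}{21} \approx -1.73 \cdot 10^{9}$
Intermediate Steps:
$t{\left(Y \right)} = -3 + \frac{1}{45 + Y}$ ($t{\left(Y \right)} = -3 + \frac{1}{Y + 45} = -3 + \frac{1}{45 + Y}$)
$-408269 - \left(O{\left(68,47 + 156 \right)} + \left(\left(76 + 80\right) + d{\left(-1 \right)}\right) \left(-312\right)\right) \left(t{\left(39 \right)} - 35813\right) = -408269 - \left(68 + \left(\left(76 + 80\right) - 1\right) \left(-312\right)\right) \left(\frac{-134 - 117}{45 + 39} - 35813\right) = -408269 - \left(68 + \left(156 - 1\right) \left(-312\right)\right) \left(\frac{-134 - 117}{84} - 35813\right) = -408269 - \left(68 + 155 \left(-312\right)\right) \left(\frac{1}{84} \left(-251\right) - 35813\right) = -408269 - \left(68 - 48360\right) \left(- \frac{251}{84} - 35813\right) = -408269 - \left(-48292\right) \left(- \frac{3008543}{84}\right) = -408269 - \frac{36322139639}{21} = - \frac{36330713288}{21}$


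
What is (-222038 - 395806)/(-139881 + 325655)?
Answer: -308922/92887 ≈ -3.3258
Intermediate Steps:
(-222038 - 395806)/(-139881 + 325655) = -617844/185774 = -617844*1/185774 = -308922/92887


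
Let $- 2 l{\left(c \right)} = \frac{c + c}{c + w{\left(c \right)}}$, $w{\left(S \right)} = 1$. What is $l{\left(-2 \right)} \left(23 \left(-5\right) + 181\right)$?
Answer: $-132$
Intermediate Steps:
$l{\left(c \right)} = - \frac{c}{1 + c}$ ($l{\left(c \right)} = - \frac{\left(c + c\right) \frac{1}{c + 1}}{2} = - \frac{2 c \frac{1}{1 + c}}{2} = - \frac{c}{1 + c}$)
$l{\left(-2 \right)} \left(23 \left(-5\right) + 181\right) = \left(-1\right) \left(-2\right) \frac{1}{1 - 2} \left(23 \left(-5\right) + 181\right) = \left(-1\right) \left(-2\right) \frac{1}{-1} \left(-115 + 181\right) = \left(-1\right) \left(-2\right) \left(-1\right) 66 = \left(-2\right) 66 = -132$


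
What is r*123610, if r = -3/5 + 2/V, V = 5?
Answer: -24722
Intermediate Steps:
r = -⅕ (r = -3/5 + 2/5 = -3*⅕ + 2*(⅕) = -⅗ + ⅖ = -⅕ ≈ -0.20000)
r*123610 = -⅕*123610 = -24722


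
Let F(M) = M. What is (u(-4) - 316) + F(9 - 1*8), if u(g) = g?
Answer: -319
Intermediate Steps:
(u(-4) - 316) + F(9 - 1*8) = (-4 - 316) + (9 - 1*8) = -320 + (9 - 8) = -320 + 1 = -319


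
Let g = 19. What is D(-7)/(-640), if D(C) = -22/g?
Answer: 11/6080 ≈ 0.0018092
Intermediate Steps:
D(C) = -22/19
D(-7)/(-640) = -22/19/(-640) = -22/19*(-1/640) = 11/6080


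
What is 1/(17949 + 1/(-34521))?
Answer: 34521/619617428 ≈ 5.5713e-5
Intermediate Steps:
1/(17949 + 1/(-34521)) = 1/(17949 - 1/34521) = 1/(619617428/34521) = 34521/619617428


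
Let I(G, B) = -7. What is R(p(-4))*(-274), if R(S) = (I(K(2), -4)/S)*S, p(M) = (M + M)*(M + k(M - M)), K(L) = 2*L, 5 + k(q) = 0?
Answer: 1918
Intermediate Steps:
k(q) = -5 (k(q) = -5 + 0 = -5)
p(M) = 2*M*(-5 + M) (p(M) = (M + M)*(M - 5) = (2*M)*(-5 + M) = 2*M*(-5 + M))
R(S) = -7 (R(S) = (-7/S)*S = -7)
R(p(-4))*(-274) = -7*(-274) = 1918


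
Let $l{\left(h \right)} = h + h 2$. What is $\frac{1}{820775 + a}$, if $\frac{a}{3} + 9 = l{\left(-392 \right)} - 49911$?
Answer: $\frac{1}{667487} \approx 1.4982 \cdot 10^{-6}$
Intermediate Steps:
$l{\left(h \right)} = 3 h$ ($l{\left(h \right)} = h + 2 h = 3 h$)
$a = -153288$ ($a = -27 + 3 \left(3 \left(-392\right) - 49911\right) = -27 + 3 \left(-1176 - 49911\right) = -27 + 3 \left(-51087\right) = -27 - 153261 = -153288$)
$\frac{1}{820775 + a} = \frac{1}{820775 - 153288} = \frac{1}{667487}$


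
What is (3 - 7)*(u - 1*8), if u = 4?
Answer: 16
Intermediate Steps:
(3 - 7)*(u - 1*8) = (3 - 7)*(4 - 1*8) = -4*(4 - 8) = -4*(-4) = 16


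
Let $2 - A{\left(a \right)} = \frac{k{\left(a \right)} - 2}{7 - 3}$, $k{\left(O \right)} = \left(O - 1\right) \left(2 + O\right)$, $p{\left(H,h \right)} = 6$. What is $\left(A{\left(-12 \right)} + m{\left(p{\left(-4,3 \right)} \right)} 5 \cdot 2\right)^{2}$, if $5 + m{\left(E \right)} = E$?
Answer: $400$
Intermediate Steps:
$k{\left(O \right)} = \left(-1 + O\right) \left(2 + O\right)$
$m{\left(E \right)} = -5 + E$
$A{\left(a \right)} = 3 - \frac{a}{4} - \frac{a^{2}}{4}$ ($A{\left(a \right)} = 2 - \frac{\left(-2 + a + a^{2}\right) - 2}{7 - 3} = 2 - \frac{-4 + a + a^{2}}{4} = 2 - \left(-4 + a + a^{2}\right) \frac{1}{4} = 2 - \left(-1 + \frac{a}{4} + \frac{a^{2}}{4}\right) = 3 - \frac{a}{4} - \frac{a^{2}}{4}$)
$\left(A{\left(-12 \right)} + m{\left(p{\left(-4,3 \right)} \right)} 5 \cdot 2\right)^{2} = \left(\left(3 - -3 - \frac{\left(-12\right)^{2}}{4}\right) + \left(-5 + 6\right) 5 \cdot 2\right)^{2} = \left(\left(3 + 3 - 36\right) + 1 \cdot 5 \cdot 2\right)^{2} = \left(\left(3 + 3 - 36\right) + 5 \cdot 2\right)^{2} = \left(-30 + 10\right)^{2} = \left(-20\right)^{2} = 400$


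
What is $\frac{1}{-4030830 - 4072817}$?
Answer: $- \frac{1}{8103647} \approx -1.234 \cdot 10^{-7}$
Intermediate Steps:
$\frac{1}{-4030830 - 4072817} = \frac{1}{-8103647} = - \frac{1}{8103647}$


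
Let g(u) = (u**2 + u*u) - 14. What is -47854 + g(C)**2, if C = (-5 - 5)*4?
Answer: 10102742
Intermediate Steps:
C = -40 (C = -10*4 = -40)
g(u) = -14 + 2*u**2 (g(u) = (u**2 + u**2) - 14 = 2*u**2 - 14 = -14 + 2*u**2)
-47854 + g(C)**2 = -47854 + (-14 + 2*(-40)**2)**2 = -47854 + (-14 + 2*1600)**2 = -47854 + (-14 + 3200)**2 = -47854 + 3186**2 = -47854 + 10150596 = 10102742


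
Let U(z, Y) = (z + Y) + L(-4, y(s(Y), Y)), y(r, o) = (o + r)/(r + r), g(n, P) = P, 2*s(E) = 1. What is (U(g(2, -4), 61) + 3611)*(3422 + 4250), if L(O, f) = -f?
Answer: 27669068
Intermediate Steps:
s(E) = ½ (s(E) = (½)*1 = ½)
y(r, o) = (o + r)/(2*r) (y(r, o) = (o + r)/((2*r)) = (o + r)*(1/(2*r)) = (o + r)/(2*r))
U(z, Y) = -½ + z (U(z, Y) = (z + Y) - (Y + ½)/(2*½) = (Y + z) - 2*(½ + Y)/2 = (Y + z) - (½ + Y) = (Y + z) + (-½ - Y) = -½ + z)
(U(g(2, -4), 61) + 3611)*(3422 + 4250) = ((-½ - 4) + 3611)*(3422 + 4250) = (-9/2 + 3611)*7672 = (7213/2)*7672 = 27669068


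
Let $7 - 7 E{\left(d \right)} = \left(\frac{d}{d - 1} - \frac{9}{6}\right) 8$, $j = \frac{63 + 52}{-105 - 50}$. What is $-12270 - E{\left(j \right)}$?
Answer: $- \frac{2319451}{189} \approx -12272.0$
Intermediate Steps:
$j = - \frac{23}{31}$ ($j = \frac{115}{-155} = 115 \left(- \frac{1}{155}\right) = - \frac{23}{31} \approx -0.74194$)
$E{\left(d \right)} = \frac{19}{7} - \frac{8 d}{7 \left(-1 + d\right)}$ ($E{\left(d \right)} = 1 - \frac{\left(\frac{d}{d - 1} - \frac{9}{6}\right) 8}{7} = 1 - \frac{\left(\frac{d}{-1 + d} - \frac{3}{2}\right) 8}{7} = 1 - \frac{\left(- \frac{3}{2} + \frac{d}{-1 + d}\right) 8}{7} = 1 - \frac{-12 + \frac{8 d}{-1 + d}}{7} = 1 - \left(- \frac{12}{7} + \frac{8 d}{7 \left(-1 + d\right)}\right) = \frac{19}{7} - \frac{8 d}{7 \left(-1 + d\right)}$)
$-12270 - E{\left(j \right)} = -12270 - \frac{-19 + 11 \left(- \frac{23}{31}\right)}{7 \left(-1 - \frac{23}{31}\right)} = -12270 - \frac{-19 - \frac{253}{31}}{7 \left(- \frac{54}{31}\right)} = -12270 - \frac{1}{7} \left(- \frac{31}{54}\right) \left(- \frac{842}{31}\right) = -12270 - \frac{421}{189} = - \frac{2319451}{189}$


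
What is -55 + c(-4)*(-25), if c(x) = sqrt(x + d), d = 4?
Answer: -55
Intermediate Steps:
c(x) = sqrt(4 + x) (c(x) = sqrt(x + 4) = sqrt(4 + x))
-55 + c(-4)*(-25) = -55 + sqrt(4 - 4)*(-25) = -55 + sqrt(0)*(-25) = -55 + 0*(-25) = -55 + 0 = -55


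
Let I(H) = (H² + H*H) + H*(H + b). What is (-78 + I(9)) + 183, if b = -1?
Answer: 339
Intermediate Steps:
I(H) = 2*H² + H*(-1 + H) (I(H) = (H² + H*H) + H*(H - 1) = (H² + H²) + H*(-1 + H) = 2*H² + H*(-1 + H))
(-78 + I(9)) + 183 = (-78 + 9*(-1 + 3*9)) + 183 = (-78 + 9*(-1 + 27)) + 183 = (-78 + 9*26) + 183 = (-78 + 234) + 183 = 156 + 183 = 339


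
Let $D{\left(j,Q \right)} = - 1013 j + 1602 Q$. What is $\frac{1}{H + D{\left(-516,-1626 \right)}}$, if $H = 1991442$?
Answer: $- \frac{1}{90702} \approx -1.1025 \cdot 10^{-5}$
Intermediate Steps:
$\frac{1}{H + D{\left(-516,-1626 \right)}} = \frac{1}{1991442 + \left(\left(-1013\right) \left(-516\right) + 1602 \left(-1626\right)\right)} = \frac{1}{1991442 + \left(522708 - 2604852\right)} = \frac{1}{1991442 - 2082144} = \frac{1}{-90702} = - \frac{1}{90702}$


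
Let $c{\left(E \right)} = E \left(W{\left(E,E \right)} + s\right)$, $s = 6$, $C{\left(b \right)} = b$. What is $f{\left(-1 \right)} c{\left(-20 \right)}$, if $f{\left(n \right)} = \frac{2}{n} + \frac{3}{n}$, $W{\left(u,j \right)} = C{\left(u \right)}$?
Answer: $-1400$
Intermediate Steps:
$W{\left(u,j \right)} = u$
$f{\left(n \right)} = \frac{5}{n}$
$c{\left(E \right)} = E \left(6 + E\right)$ ($c{\left(E \right)} = E \left(E + 6\right) = E \left(6 + E\right)$)
$f{\left(-1 \right)} c{\left(-20 \right)} = \frac{5}{-1} \left(- 20 \left(6 - 20\right)\right) = 5 \left(-1\right) \left(\left(-20\right) \left(-14\right)\right) = \left(-5\right) 280 = -1400$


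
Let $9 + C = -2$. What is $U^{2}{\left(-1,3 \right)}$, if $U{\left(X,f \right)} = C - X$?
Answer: $100$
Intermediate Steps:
$C = -11$ ($C = -9 - 2 = -11$)
$U{\left(X,f \right)} = -11 - X$
$U^{2}{\left(-1,3 \right)} = \left(-11 - -1\right)^{2} = \left(-11 + 1\right)^{2} = \left(-10\right)^{2} = 100$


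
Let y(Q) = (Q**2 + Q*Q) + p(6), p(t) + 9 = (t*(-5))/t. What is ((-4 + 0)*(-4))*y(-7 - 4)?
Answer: 3648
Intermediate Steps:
p(t) = -14 (p(t) = -9 + (t*(-5))/t = -9 + (-5*t)/t = -9 - 5 = -14)
y(Q) = -14 + 2*Q**2 (y(Q) = (Q**2 + Q*Q) - 14 = (Q**2 + Q**2) - 14 = 2*Q**2 - 14 = -14 + 2*Q**2)
((-4 + 0)*(-4))*y(-7 - 4) = ((-4 + 0)*(-4))*(-14 + 2*(-7 - 4)**2) = (-4*(-4))*(-14 + 2*(-11)**2) = 16*(-14 + 2*121) = 16*(-14 + 242) = 16*228 = 3648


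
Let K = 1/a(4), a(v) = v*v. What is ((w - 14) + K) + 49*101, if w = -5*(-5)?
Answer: 79361/16 ≈ 4960.1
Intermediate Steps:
a(v) = v²
K = 1/16 (K = 1/(4²) = 1/16 ≈ 0.062500)
w = 25
((w - 14) + K) + 49*101 = ((25 - 14) + 1/16) + 49*101 = (11 + 1/16) + 4949 = 177/16 + 4949 = 79361/16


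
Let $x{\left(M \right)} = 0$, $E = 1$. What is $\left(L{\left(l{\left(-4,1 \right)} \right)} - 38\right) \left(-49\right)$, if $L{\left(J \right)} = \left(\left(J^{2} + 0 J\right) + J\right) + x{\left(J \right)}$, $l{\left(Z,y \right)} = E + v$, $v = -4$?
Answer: $1568$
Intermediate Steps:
$l{\left(Z,y \right)} = -3$ ($l{\left(Z,y \right)} = 1 - 4 = -3$)
$L{\left(J \right)} = J + J^{2}$ ($L{\left(J \right)} = \left(\left(J^{2} + 0 J\right) + J\right) + 0 = \left(\left(J^{2} + 0\right) + J\right) + 0 = \left(J^{2} + J\right) + 0 = \left(J + J^{2}\right) + 0 = J + J^{2}$)
$\left(L{\left(l{\left(-4,1 \right)} \right)} - 38\right) \left(-49\right) = \left(- 3 \left(1 - 3\right) - 38\right) \left(-49\right) = \left(\left(-3\right) \left(-2\right) - 38\right) \left(-49\right) = \left(6 - 38\right) \left(-49\right) = \left(-32\right) \left(-49\right) = 1568$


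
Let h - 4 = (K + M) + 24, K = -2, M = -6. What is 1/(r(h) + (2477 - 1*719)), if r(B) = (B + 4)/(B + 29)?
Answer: 49/86166 ≈ 0.00056867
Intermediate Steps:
h = 20 (h = 4 + ((-2 - 6) + 24) = 4 + (-8 + 24) = 4 + 16 = 20)
r(B) = (4 + B)/(29 + B)
1/(r(h) + (2477 - 1*719)) = 1/((4 + 20)/(29 + 20) + (2477 - 1*719)) = 1/(24/49 + (2477 - 719)) = 1/((1/49)*24 + 1758) = 1/(24/49 + 1758) = 1/(86166/49) = 49/86166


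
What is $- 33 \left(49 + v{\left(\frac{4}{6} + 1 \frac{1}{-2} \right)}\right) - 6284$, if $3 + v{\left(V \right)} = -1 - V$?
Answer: $- \frac{15527}{2} \approx -7763.5$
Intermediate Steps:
$v{\left(V \right)} = -4 - V$ ($v{\left(V \right)} = -3 - \left(1 + V\right) = -4 - V$)
$- 33 \left(49 + v{\left(\frac{4}{6} + 1 \frac{1}{-2} \right)}\right) - 6284 = - 33 \left(49 - \left(4 + \frac{2}{3} + \frac{1}{-2}\right)\right) - 6284 = - 33 \left(49 - \left(4 - \frac{1}{2} + \frac{2}{3}\right)\right) - 6284 = - 33 \left(49 - \frac{25}{6}\right) - 6284 = \left(-33\right) \frac{269}{6} - 6284 = - \frac{2959}{2} - 6284 = - \frac{15527}{2}$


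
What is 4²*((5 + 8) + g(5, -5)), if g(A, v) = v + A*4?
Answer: 448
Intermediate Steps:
g(A, v) = v + 4*A
4²*((5 + 8) + g(5, -5)) = 4²*((5 + 8) + (-5 + 4*5)) = 16*(13 + (-5 + 20)) = 16*(13 + 15) = 16*28 = 448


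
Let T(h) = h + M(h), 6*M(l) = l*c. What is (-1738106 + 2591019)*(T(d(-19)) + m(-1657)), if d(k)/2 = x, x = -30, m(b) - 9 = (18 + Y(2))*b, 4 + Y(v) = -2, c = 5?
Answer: -17045466305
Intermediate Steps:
Y(v) = -6 (Y(v) = -4 - 2 = -6)
m(b) = 9 + 12*b (m(b) = 9 + (18 - 6)*b = 9 + 12*b)
M(l) = 5*l/6 (M(l) = (l*5)/6 = (5*l)/6 = 5*l/6)
d(k) = -60 (d(k) = 2*(-30) = -60)
T(h) = 11*h/6 (T(h) = h + 5*h/6 = 11*h/6)
(-1738106 + 2591019)*(T(d(-19)) + m(-1657)) = (-1738106 + 2591019)*((11/6)*(-60) + (9 + 12*(-1657))) = 852913*(-110 + (9 - 19884)) = 852913*(-110 - 19875) = 852913*(-19985) = -17045466305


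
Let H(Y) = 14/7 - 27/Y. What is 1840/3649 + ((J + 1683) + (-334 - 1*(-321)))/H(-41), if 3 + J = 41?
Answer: 255732732/397741 ≈ 642.96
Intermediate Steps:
H(Y) = 2 - 27/Y (H(Y) = 14*(⅐) - 27/Y = 2 - 27/Y)
J = 38 (J = -3 + 41 = 38)
1840/3649 + ((J + 1683) + (-334 - 1*(-321)))/H(-41) = 1840/3649 + ((38 + 1683) + (-334 - 1*(-321)))/(2 - 27/(-41)) = 1840*(1/3649) + (1721 + (-334 + 321))/(2 - 27*(-1/41)) = 1840/3649 + (1721 - 13)/(2 + 27/41) = 1840/3649 + 1708/(109/41) = 1840/3649 + 1708*(41/109) = 1840/3649 + 70028/109 = 255732732/397741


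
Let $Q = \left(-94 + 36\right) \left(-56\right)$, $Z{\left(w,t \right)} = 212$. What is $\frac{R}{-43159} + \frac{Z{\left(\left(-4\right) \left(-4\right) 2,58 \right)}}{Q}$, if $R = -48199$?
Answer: $\frac{41425015}{35045108} \approx 1.182$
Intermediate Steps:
$Q = 3248$ ($Q = \left(-58\right) \left(-56\right) = 3248$)
$\frac{R}{-43159} + \frac{Z{\left(\left(-4\right) \left(-4\right) 2,58 \right)}}{Q} = - \frac{48199}{-43159} + \frac{212}{3248} = \left(-48199\right) \left(- \frac{1}{43159}\right) + 212 \cdot \frac{1}{3248} = \frac{48199}{43159} + \frac{53}{812} = \frac{41425015}{35045108}$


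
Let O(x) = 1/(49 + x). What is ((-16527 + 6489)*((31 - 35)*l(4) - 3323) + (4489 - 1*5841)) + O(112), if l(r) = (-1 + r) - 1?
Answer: 5383071387/161 ≈ 3.3435e+7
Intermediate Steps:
l(r) = -2 + r
((-16527 + 6489)*((31 - 35)*l(4) - 3323) + (4489 - 1*5841)) + O(112) = ((-16527 + 6489)*((31 - 35)*(-2 + 4) - 3323) + (4489 - 1*5841)) + 1/(49 + 112) = (-10038*(-4*2 - 3323) + (4489 - 5841)) + 1/161 = (-10038*(-8 - 3323) - 1352) + 1/161 = (-10038*(-3331) - 1352) + 1/161 = (33436578 - 1352) + 1/161 = 33435226 + 1/161 = 5383071387/161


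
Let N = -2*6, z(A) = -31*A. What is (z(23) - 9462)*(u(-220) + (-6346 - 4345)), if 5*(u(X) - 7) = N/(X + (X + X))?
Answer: 108709663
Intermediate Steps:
N = -12
u(X) = 7 - 4/(5*X) (u(X) = 7 + (-12/(X + (X + X)))/5 = 7 + (-12/(X + 2*X))/5 = 7 + (-12/(3*X))/5 = 7 + ((1/(3*X))*(-12))/5 = 7 + (-4/X)/5 = 7 - 4/(5*X))
(z(23) - 9462)*(u(-220) + (-6346 - 4345)) = (-31*23 - 9462)*((7 - ⅘/(-220)) + (-6346 - 4345)) = (-713 - 9462)*((7 - ⅘*(-1/220)) - 10691) = -10175*((7 + 1/275) - 10691) = -10175*(1926/275 - 10691) = -10175*(-2938099/275) = 108709663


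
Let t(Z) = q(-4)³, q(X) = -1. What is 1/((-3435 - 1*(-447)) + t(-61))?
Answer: -1/2989 ≈ -0.00033456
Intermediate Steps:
t(Z) = -1 (t(Z) = (-1)³ = -1)
1/((-3435 - 1*(-447)) + t(-61)) = 1/((-3435 - 1*(-447)) - 1) = 1/((-3435 + 447) - 1) = 1/(-2988 - 1) = 1/(-2989) = -1/2989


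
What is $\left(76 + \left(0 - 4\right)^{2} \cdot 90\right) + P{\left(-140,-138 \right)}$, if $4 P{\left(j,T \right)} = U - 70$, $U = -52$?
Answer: $\frac{2971}{2} \approx 1485.5$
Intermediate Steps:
$P{\left(j,T \right)} = - \frac{61}{2}$ ($P{\left(j,T \right)} = \frac{-52 - 70}{4} = \frac{1}{4} \left(-122\right) = - \frac{61}{2}$)
$\left(76 + \left(0 - 4\right)^{2} \cdot 90\right) + P{\left(-140,-138 \right)} = \left(76 + \left(0 - 4\right)^{2} \cdot 90\right) - \frac{61}{2} = \left(76 + \left(-4\right)^{2} \cdot 90\right) - \frac{61}{2} = \left(76 + 16 \cdot 90\right) - \frac{61}{2} = \left(76 + 1440\right) - \frac{61}{2} = 1516 - \frac{61}{2} = \frac{2971}{2}$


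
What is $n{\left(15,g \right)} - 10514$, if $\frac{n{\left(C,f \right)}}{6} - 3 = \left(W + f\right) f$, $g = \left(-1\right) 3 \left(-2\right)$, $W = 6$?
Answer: $-10064$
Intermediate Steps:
$g = 6$ ($g = \left(-3\right) \left(-2\right) = 6$)
$n{\left(C,f \right)} = 18 + 6 f \left(6 + f\right)$ ($n{\left(C,f \right)} = 18 + 6 \left(6 + f\right) f = 18 + 6 f \left(6 + f\right)$)
$n{\left(15,g \right)} - 10514 = \left(18 + 6 \cdot 6^{2} + 36 \cdot 6\right) - 10514 = \left(18 + 6 \cdot 36 + 216\right) - 10514 = \left(18 + 216 + 216\right) - 10514 = 450 - 10514 = -10064$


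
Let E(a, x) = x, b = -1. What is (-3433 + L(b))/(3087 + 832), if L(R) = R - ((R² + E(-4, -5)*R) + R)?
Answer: -3439/3919 ≈ -0.87752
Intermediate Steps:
L(R) = -R² + 5*R (L(R) = R - ((R² - 5*R) + R) = R - (R² - 4*R) = R + (-R² + 4*R) = -R² + 5*R)
(-3433 + L(b))/(3087 + 832) = (-3433 - (5 - 1*(-1)))/(3087 + 832) = (-3433 - (5 + 1))/3919 = (-3433 - 1*6)*(1/3919) = (-3433 - 6)*(1/3919) = -3439*1/3919 = -3439/3919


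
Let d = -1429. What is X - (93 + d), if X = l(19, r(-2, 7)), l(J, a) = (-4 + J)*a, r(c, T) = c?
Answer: 1306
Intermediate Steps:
l(J, a) = a*(-4 + J)
X = -30 (X = -2*(-4 + 19) = -2*15 = -30)
X - (93 + d) = -30 - (93 - 1429) = -30 - 1*(-1336) = -30 + 1336 = 1306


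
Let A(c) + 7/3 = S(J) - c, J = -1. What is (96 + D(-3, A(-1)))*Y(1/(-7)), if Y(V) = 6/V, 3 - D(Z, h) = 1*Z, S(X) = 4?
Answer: -4284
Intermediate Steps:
A(c) = 5/3 - c (A(c) = -7/3 + (4 - c) = 5/3 - c)
D(Z, h) = 3 - Z
(96 + D(-3, A(-1)))*Y(1/(-7)) = (96 + (3 - 1*(-3)))*(6/(1/(-7))) = (96 + (3 + 3))*(6/(-⅐)) = (96 + 6)*(6*(-7)) = 102*(-42) = -4284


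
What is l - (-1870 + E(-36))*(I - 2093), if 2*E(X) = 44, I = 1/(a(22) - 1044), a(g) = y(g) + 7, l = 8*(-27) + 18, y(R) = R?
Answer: -560869254/145 ≈ -3.8681e+6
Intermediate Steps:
l = -198 (l = -216 + 18 = -198)
a(g) = 7 + g (a(g) = g + 7 = 7 + g)
I = -1/1015 (I = 1/((7 + 22) - 1044) = 1/(29 - 1044) = 1/(-1015) = -1/1015 ≈ -0.00098522)
E(X) = 22 (E(X) = (½)*44 = 22)
l - (-1870 + E(-36))*(I - 2093) = -198 - (-1870 + 22)*(-1/1015 - 2093) = -198 - (-1848)*(-2124396)/1015 = -198 - 1*560840544/145 = -198 - 560840544/145 = -560869254/145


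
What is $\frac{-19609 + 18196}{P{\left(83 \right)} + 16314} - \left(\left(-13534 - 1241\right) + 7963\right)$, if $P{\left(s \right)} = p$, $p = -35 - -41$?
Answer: $\frac{37056809}{5440} \approx 6811.9$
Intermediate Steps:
$p = 6$ ($p = -35 + 41 = 6$)
$P{\left(s \right)} = 6$
$\frac{-19609 + 18196}{P{\left(83 \right)} + 16314} - \left(\left(-13534 - 1241\right) + 7963\right) = \frac{-19609 + 18196}{6 + 16314} - \left(\left(-13534 - 1241\right) + 7963\right) = - \frac{1413}{16320} - \left(-14775 + 7963\right) = \left(-1413\right) \frac{1}{16320} - -6812 = - \frac{471}{5440} + 6812 = \frac{37056809}{5440}$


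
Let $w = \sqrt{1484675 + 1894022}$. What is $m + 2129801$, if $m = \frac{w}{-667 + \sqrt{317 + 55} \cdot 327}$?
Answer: $2129801 + \frac{654 \sqrt{6412629}}{5618957} + \frac{667 \sqrt{68953}}{5618957} \approx 2.1298 \cdot 10^{6}$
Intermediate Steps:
$w = 7 \sqrt{68953}$ ($w = \sqrt{3378697} = 7 \sqrt{68953} \approx 1838.1$)
$m = \frac{7 \sqrt{68953}}{-667 + 654 \sqrt{93}}$ ($m = \frac{7 \sqrt{68953}}{-667 + \sqrt{317 + 55} \cdot 327} = \frac{7 \sqrt{68953}}{-667 + \sqrt{372} \cdot 327} = \frac{7 \sqrt{68953}}{-667 + 2 \sqrt{93} \cdot 327} = \frac{7 \sqrt{68953}}{-667 + 654 \sqrt{93}} \approx 0.32591$)
$m + 2129801 = \left(\frac{654 \sqrt{6412629}}{5618957} + \frac{667 \sqrt{68953}}{5618957}\right) + 2129801 = 2129801 + \frac{654 \sqrt{6412629}}{5618957} + \frac{667 \sqrt{68953}}{5618957}$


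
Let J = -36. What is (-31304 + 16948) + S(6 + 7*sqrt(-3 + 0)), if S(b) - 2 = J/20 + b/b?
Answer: -71774/5 ≈ -14355.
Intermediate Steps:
S(b) = 6/5 (S(b) = 2 + (-36/20 + b/b) = 2 + (-36*1/20 + 1) = 2 + (-9/5 + 1) = 2 - 4/5 = 6/5)
(-31304 + 16948) + S(6 + 7*sqrt(-3 + 0)) = (-31304 + 16948) + 6/5 = -14356 + 6/5 = -71774/5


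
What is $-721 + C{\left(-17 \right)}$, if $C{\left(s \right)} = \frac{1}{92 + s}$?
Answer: $- \frac{54074}{75} \approx -720.99$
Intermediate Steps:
$-721 + C{\left(-17 \right)} = -721 + \frac{1}{92 - 17} = -721 + \frac{1}{75} = - \frac{54074}{75}$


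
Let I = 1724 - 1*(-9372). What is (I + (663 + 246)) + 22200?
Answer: 34205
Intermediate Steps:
I = 11096 (I = 1724 + 9372 = 11096)
(I + (663 + 246)) + 22200 = (11096 + (663 + 246)) + 22200 = (11096 + 909) + 22200 = 12005 + 22200 = 34205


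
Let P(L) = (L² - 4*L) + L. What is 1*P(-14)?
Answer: 238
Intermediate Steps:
P(L) = L² - 3*L
1*P(-14) = 1*(-14*(-3 - 14)) = 1*(-14*(-17)) = 1*238 = 238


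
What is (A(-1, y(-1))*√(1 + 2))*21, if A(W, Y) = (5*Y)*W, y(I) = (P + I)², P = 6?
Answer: -2625*√3 ≈ -4546.6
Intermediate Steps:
y(I) = (6 + I)²
A(W, Y) = 5*W*Y
(A(-1, y(-1))*√(1 + 2))*21 = ((5*(-1)*(6 - 1)²)*√(1 + 2))*21 = ((5*(-1)*5²)*√3)*21 = ((5*(-1)*25)*√3)*21 = -125*√3*21 = -2625*√3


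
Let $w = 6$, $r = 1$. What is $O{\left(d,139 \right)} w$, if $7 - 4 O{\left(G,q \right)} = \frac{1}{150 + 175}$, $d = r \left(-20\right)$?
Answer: $\frac{3411}{325} \approx 10.495$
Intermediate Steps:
$d = -20$ ($d = 1 \left(-20\right) = -20$)
$O{\left(G,q \right)} = \frac{1137}{650}$ ($O{\left(G,q \right)} = \frac{7}{4} - \frac{1}{4 \left(150 + 175\right)} = \frac{7}{4} - \frac{1}{4 \cdot 325} = \frac{7}{4} - \frac{1}{1300} = \frac{1137}{650}$)
$O{\left(d,139 \right)} w = \frac{1137}{650} \cdot 6 = \frac{3411}{325}$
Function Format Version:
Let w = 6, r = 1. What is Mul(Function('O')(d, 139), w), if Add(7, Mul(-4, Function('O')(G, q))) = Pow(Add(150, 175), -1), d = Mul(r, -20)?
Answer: Rational(3411, 325) ≈ 10.495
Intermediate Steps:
d = -20 (d = Mul(1, -20) = -20)
Function('O')(G, q) = Rational(1137, 650) (Function('O')(G, q) = Add(Rational(7, 4), Mul(Rational(-1, 4), Pow(Add(150, 175), -1))) = Add(Rational(7, 4), Mul(Rational(-1, 4), Pow(325, -1))) = Add(Rational(7, 4), Mul(Rational(-1, 4), Rational(1, 325))) = Add(Rational(7, 4), Rational(-1, 1300)) = Rational(1137, 650))
Mul(Function('O')(d, 139), w) = Mul(Rational(1137, 650), 6) = Rational(3411, 325)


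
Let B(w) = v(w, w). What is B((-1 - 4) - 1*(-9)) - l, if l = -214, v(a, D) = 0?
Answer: 214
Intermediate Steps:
B(w) = 0
B((-1 - 4) - 1*(-9)) - l = 0 - 1*(-214) = 0 + 214 = 214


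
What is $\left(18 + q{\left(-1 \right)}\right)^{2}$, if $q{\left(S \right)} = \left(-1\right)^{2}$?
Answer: $361$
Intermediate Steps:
$q{\left(S \right)} = 1$
$\left(18 + q{\left(-1 \right)}\right)^{2} = \left(18 + 1\right)^{2} = 19^{2} = 361$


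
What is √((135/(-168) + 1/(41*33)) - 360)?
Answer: I*√517823307078/37884 ≈ 18.995*I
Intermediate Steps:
√((135/(-168) + 1/(41*33)) - 360) = √((135*(-1/168) + (1/41)*(1/33)) - 360) = √((-45/56 + 1/1353) - 360) = √(-60829/75768 - 360) = √(-27337309/75768) = I*√517823307078/37884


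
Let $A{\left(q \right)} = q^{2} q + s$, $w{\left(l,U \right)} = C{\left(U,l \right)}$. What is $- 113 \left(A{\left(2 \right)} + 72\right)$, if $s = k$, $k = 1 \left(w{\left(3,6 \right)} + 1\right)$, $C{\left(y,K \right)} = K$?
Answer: $-9492$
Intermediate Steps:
$w{\left(l,U \right)} = l$
$k = 4$ ($k = 1 \left(3 + 1\right) = 1 \cdot 4 = 4$)
$s = 4$
$A{\left(q \right)} = 4 + q^{3}$ ($A{\left(q \right)} = q^{2} q + 4 = q^{3} + 4 = 4 + q^{3}$)
$- 113 \left(A{\left(2 \right)} + 72\right) = - 113 \left(\left(4 + 2^{3}\right) + 72\right) = - 113 \left(\left(4 + 8\right) + 72\right) = - 113 \left(12 + 72\right) = \left(-113\right) 84 = -9492$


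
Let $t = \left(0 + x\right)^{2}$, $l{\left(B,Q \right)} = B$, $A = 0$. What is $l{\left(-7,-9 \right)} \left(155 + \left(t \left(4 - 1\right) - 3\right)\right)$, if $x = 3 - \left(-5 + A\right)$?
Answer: $-2408$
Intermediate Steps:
$x = 8$ ($x = 3 - \left(-5 + 0\right) = 3 - -5 = 3 + 5 = 8$)
$t = 64$ ($t = \left(0 + 8\right)^{2} = 8^{2} = 64$)
$l{\left(-7,-9 \right)} \left(155 + \left(t \left(4 - 1\right) - 3\right)\right) = - 7 \left(155 - \left(3 - 64 \left(4 - 1\right)\right)\right) = - 7 \left(155 + \left(64 \cdot 3 - 3\right)\right) = - 7 \left(155 + \left(192 - 3\right)\right) = - 7 \left(155 + 189\right) = \left(-7\right) 344 = -2408$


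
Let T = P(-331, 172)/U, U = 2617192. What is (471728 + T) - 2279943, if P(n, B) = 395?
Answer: -4732445831885/2617192 ≈ -1.8082e+6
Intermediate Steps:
T = 395/2617192 ≈ 0.00015093
(471728 + T) - 2279943 = (471728 + 395/2617192) - 2279943 = 1234602748171/2617192 - 2279943 = -4732445831885/2617192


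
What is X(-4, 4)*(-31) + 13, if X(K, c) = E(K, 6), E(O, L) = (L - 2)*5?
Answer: -607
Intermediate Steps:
E(O, L) = -10 + 5*L (E(O, L) = (-2 + L)*5 = -10 + 5*L)
X(K, c) = 20 (X(K, c) = -10 + 5*6 = -10 + 30 = 20)
X(-4, 4)*(-31) + 13 = 20*(-31) + 13 = -620 + 13 = -607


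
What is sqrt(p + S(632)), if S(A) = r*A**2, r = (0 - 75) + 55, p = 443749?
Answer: I*sqrt(7544731) ≈ 2746.8*I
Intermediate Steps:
r = -20 (r = -75 + 55 = -20)
S(A) = -20*A**2
sqrt(p + S(632)) = sqrt(443749 - 20*632**2) = sqrt(443749 - 20*399424) = sqrt(443749 - 7988480) = sqrt(-7544731) = I*sqrt(7544731)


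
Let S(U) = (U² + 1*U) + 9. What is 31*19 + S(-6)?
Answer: 628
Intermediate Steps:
S(U) = 9 + U + U² (S(U) = (U² + U) + 9 = (U + U²) + 9 = 9 + U + U²)
31*19 + S(-6) = 31*19 + (9 - 6 + (-6)²) = 589 + (9 - 6 + 36) = 589 + 39 = 628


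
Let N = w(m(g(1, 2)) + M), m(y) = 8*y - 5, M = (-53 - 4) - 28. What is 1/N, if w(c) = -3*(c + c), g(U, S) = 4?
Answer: 1/348 ≈ 0.0028736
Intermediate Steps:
M = -85 (M = -57 - 28 = -85)
m(y) = -5 + 8*y
w(c) = -6*c
N = 348 (N = -6*((-5 + 8*4) - 85) = -6*((-5 + 32) - 85) = -6*(27 - 85) = -6*(-58) = 348)
1/N = 1/348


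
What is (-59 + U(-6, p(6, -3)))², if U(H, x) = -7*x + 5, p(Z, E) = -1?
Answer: 2209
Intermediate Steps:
U(H, x) = 5 - 7*x
(-59 + U(-6, p(6, -3)))² = (-59 + (5 - 7*(-1)))² = (-59 + (5 + 7))² = (-59 + 12)² = (-47)² = 2209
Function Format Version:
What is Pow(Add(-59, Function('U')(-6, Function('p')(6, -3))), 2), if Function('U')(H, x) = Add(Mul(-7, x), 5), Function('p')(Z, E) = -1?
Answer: 2209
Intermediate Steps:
Function('U')(H, x) = Add(5, Mul(-7, x))
Pow(Add(-59, Function('U')(-6, Function('p')(6, -3))), 2) = Pow(Add(-59, Add(5, Mul(-7, -1))), 2) = Pow(Add(-59, Add(5, 7)), 2) = Pow(Add(-59, 12), 2) = Pow(-47, 2) = 2209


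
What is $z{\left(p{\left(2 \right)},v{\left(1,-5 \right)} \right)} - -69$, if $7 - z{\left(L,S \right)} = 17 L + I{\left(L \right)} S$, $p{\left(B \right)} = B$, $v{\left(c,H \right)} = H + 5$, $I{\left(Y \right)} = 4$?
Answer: $42$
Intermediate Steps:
$v{\left(c,H \right)} = 5 + H$
$z{\left(L,S \right)} = 7 - 17 L - 4 S$ ($z{\left(L,S \right)} = 7 - \left(17 L + 4 S\right) = 7 - \left(4 S + 17 L\right) = 7 - 17 L - 4 S$)
$z{\left(p{\left(2 \right)},v{\left(1,-5 \right)} \right)} - -69 = \left(7 - 34 - 4 \left(5 - 5\right)\right) - -69 = \left(7 - 34 - 0\right) + 69 = \left(7 - 34 + 0\right) + 69 = -27 + 69 = 42$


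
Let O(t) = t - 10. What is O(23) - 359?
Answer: -346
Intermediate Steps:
O(t) = -10 + t
O(23) - 359 = (-10 + 23) - 359 = 13 - 359 = -346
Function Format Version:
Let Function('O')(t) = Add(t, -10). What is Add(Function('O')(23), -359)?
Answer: -346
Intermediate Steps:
Function('O')(t) = Add(-10, t)
Add(Function('O')(23), -359) = Add(Add(-10, 23), -359) = Add(13, -359) = -346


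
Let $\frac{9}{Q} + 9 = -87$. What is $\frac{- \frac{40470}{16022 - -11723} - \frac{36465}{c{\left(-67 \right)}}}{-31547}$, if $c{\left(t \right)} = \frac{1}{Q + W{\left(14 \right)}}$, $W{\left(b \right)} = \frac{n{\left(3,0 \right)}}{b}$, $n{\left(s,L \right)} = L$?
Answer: $- \frac{606773847}{5601737696} \approx -0.10832$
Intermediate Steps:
$W{\left(b \right)} = 0$ ($W{\left(b \right)} = \frac{0}{b} = 0$)
$Q = - \frac{3}{32}$ ($Q = \frac{9}{-9 - 87} = \frac{9}{-96} = 9 \left(- \frac{1}{96}\right) = - \frac{3}{32} \approx -0.09375$)
$c{\left(t \right)} = - \frac{32}{3}$ ($c{\left(t \right)} = \frac{1}{- \frac{3}{32} + 0} = \frac{1}{- \frac{3}{32}} = - \frac{32}{3}$)
$\frac{- \frac{40470}{16022 - -11723} - \frac{36465}{c{\left(-67 \right)}}}{-31547} = \frac{- \frac{40470}{16022 - -11723} - \frac{36465}{- \frac{32}{3}}}{-31547} = \left(- \frac{40470}{16022 + 11723} - - \frac{109395}{32}\right) \left(- \frac{1}{31547}\right) = \left(- \frac{40470}{27745} + \frac{109395}{32}\right) \left(- \frac{1}{31547}\right) = \left(\left(-40470\right) \frac{1}{27745} + \frac{109395}{32}\right) \left(- \frac{1}{31547}\right) = \left(- \frac{8094}{5549} + \frac{109395}{32}\right) \left(- \frac{1}{31547}\right) = \frac{606773847}{177568} \left(- \frac{1}{31547}\right) = - \frac{606773847}{5601737696}$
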